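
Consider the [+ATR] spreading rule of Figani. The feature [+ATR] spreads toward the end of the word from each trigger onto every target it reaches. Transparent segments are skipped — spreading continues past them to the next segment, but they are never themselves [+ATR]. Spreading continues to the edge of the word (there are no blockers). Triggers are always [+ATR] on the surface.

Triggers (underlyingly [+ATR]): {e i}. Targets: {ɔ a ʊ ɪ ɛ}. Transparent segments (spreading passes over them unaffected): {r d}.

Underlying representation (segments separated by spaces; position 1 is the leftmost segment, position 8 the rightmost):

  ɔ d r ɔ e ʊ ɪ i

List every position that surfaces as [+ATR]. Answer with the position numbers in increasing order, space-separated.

From /e/ at 5 rightward: 6 /ʊ/ → [+ATR]; 7 /ɪ/ → [+ATR]; 8 /i/ is itself a trigger — this domain ends here.
From /i/ at 8 rightward: word edge.
Targets with no active source: positions 1 4 stay [-ATR].

5 6 7 8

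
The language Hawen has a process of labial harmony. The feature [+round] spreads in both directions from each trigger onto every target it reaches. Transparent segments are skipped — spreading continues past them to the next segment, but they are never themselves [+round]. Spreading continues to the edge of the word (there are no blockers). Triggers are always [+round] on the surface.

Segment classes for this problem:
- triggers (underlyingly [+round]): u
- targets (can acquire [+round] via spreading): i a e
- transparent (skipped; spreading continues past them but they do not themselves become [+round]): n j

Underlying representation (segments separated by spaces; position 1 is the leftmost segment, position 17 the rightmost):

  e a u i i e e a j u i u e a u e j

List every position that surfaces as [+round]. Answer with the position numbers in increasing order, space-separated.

From /u/ at 3 rightward: 4 /i/ → [+round]; 5 /i/ → [+round]; 6 /e/ → [+round]; 7 /e/ → [+round]; 8 /a/ → [+round]; 9 /j/ transparent; 10 /u/ is itself a trigger — this domain ends here.
From /u/ at 3 leftward: 2 /a/ → [+round]; 1 /e/ → [+round]; word edge.
From /u/ at 10 rightward: 11 /i/ → [+round]; 12 /u/ is itself a trigger — this domain ends here.
From /u/ at 10 leftward: 9 /j/ transparent; 8 /a/ → [+round]; 7 /e/ → [+round]; 6 /e/ → [+round]; 5 /i/ → [+round]; 4 /i/ → [+round]; 3 /u/ is itself a trigger — this domain ends here.
From /u/ at 12 rightward: 13 /e/ → [+round]; 14 /a/ → [+round]; 15 /u/ is itself a trigger — this domain ends here.
From /u/ at 12 leftward: 11 /i/ → [+round]; 10 /u/ is itself a trigger — this domain ends here.
From /u/ at 15 rightward: 16 /e/ → [+round]; 17 /j/ transparent; word edge.
From /u/ at 15 leftward: 14 /a/ → [+round]; 13 /e/ → [+round]; 12 /u/ is itself a trigger — this domain ends here.

1 2 3 4 5 6 7 8 10 11 12 13 14 15 16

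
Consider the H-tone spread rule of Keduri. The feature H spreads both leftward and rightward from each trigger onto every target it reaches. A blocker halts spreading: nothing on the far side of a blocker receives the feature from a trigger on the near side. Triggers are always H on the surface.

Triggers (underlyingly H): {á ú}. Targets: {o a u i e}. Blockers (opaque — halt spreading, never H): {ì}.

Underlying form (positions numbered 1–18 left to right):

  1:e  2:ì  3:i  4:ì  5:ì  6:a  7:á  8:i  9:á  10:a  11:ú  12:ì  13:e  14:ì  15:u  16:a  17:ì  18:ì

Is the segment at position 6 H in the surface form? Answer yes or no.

yes

From /á/ at 7 rightward: 8 /i/ → H; 9 /á/ is itself a trigger — this domain ends here.
From /á/ at 7 leftward: 6 /a/ → H; 5 /ì/ blocks.
From /á/ at 9 rightward: 10 /a/ → H; 11 /ú/ is itself a trigger — this domain ends here.
From /á/ at 9 leftward: 8 /i/ → H; 7 /á/ is itself a trigger — this domain ends here.
From /ú/ at 11 rightward: 12 /ì/ blocks.
From /ú/ at 11 leftward: 10 /a/ → H; 9 /á/ is itself a trigger — this domain ends here.
Targets with no active source: positions 1 3 13 15 16 stay [-high tone].
H positions on the surface: 6 7 8 9 10 11.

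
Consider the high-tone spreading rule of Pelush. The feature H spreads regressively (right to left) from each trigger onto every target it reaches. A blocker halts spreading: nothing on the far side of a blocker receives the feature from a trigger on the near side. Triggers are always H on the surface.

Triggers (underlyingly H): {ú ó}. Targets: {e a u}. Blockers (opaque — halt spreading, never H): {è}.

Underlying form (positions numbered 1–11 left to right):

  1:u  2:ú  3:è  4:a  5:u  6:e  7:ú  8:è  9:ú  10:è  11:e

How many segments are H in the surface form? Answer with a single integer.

7

From /ú/ at 2 leftward: 1 /u/ → H; word edge.
From /ú/ at 7 leftward: 6 /e/ → H; 5 /u/ → H; 4 /a/ → H; 3 /è/ blocks.
From /ú/ at 9 leftward: 8 /è/ blocks.
Target with no active source: position 11 stays [-high tone].
H positions on the surface: 1 2 4 5 6 7 9.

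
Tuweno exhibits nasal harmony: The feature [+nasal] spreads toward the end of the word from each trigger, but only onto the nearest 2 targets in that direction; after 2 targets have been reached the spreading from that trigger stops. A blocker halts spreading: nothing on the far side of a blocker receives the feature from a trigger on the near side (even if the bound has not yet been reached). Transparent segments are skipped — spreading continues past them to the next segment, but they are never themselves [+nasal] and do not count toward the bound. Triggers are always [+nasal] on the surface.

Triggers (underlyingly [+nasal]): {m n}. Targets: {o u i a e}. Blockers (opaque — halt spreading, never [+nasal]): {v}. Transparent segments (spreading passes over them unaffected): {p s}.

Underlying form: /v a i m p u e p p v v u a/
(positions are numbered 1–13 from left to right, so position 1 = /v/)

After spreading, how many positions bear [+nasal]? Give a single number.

3

From /m/ at 4 rightward: 5 /p/ transparent; 6 /u/ → [+nasal]; 7 /e/ → [+nasal]; bound reached.
Targets with no active source: positions 2 3 12 13 stay [-nasal].
[+nasal] positions on the surface: 4 6 7.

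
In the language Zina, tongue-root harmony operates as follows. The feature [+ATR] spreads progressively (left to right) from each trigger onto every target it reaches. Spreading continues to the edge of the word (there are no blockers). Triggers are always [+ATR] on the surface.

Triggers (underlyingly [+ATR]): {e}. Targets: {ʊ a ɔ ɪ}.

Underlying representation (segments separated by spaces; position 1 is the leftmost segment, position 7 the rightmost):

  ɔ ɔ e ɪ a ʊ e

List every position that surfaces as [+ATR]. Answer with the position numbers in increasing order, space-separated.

3 4 5 6 7

From /e/ at 3 rightward: 4 /ɪ/ → [+ATR]; 5 /a/ → [+ATR]; 6 /ʊ/ → [+ATR]; 7 /e/ is itself a trigger — this domain ends here.
From /e/ at 7 rightward: word edge.
Targets with no active source: positions 1 2 stay [-ATR].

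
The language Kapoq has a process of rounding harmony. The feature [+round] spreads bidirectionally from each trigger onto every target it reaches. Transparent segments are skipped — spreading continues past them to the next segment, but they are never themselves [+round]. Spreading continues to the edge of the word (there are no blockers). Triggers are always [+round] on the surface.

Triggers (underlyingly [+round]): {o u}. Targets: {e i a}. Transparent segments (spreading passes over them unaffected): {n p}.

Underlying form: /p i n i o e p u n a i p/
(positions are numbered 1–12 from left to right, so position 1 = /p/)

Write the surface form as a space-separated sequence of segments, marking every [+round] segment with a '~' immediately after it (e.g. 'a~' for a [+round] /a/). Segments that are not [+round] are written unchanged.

From /o/ at 5 rightward: 6 /e/ → [+round]; 7 /p/ transparent; 8 /u/ is itself a trigger — this domain ends here.
From /o/ at 5 leftward: 4 /i/ → [+round]; 3 /n/ transparent; 2 /i/ → [+round]; 1 /p/ transparent; word edge.
From /u/ at 8 rightward: 9 /n/ transparent; 10 /a/ → [+round]; 11 /i/ → [+round]; 12 /p/ transparent; word edge.
From /u/ at 8 leftward: 7 /p/ transparent; 6 /e/ → [+round]; 5 /o/ is itself a trigger — this domain ends here.
[+round] positions on the surface: 2 4 5 6 8 10 11.

p i~ n i~ o~ e~ p u~ n a~ i~ p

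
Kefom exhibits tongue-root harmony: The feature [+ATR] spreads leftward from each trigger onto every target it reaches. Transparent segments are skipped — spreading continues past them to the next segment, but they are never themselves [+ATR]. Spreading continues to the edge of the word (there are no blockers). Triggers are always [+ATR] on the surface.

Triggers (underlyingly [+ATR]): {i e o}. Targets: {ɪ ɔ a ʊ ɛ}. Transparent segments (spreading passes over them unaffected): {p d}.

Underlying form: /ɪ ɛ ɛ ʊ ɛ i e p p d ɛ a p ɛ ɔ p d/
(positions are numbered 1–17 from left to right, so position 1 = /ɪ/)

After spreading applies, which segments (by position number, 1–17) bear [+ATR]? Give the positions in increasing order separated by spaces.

From /i/ at 6 leftward: 5 /ɛ/ → [+ATR]; 4 /ʊ/ → [+ATR]; 3 /ɛ/ → [+ATR]; 2 /ɛ/ → [+ATR]; 1 /ɪ/ → [+ATR]; word edge.
From /e/ at 7 leftward: 6 /i/ is itself a trigger — this domain ends here.
Targets with no active source: positions 11 12 14 15 stay [-ATR].

1 2 3 4 5 6 7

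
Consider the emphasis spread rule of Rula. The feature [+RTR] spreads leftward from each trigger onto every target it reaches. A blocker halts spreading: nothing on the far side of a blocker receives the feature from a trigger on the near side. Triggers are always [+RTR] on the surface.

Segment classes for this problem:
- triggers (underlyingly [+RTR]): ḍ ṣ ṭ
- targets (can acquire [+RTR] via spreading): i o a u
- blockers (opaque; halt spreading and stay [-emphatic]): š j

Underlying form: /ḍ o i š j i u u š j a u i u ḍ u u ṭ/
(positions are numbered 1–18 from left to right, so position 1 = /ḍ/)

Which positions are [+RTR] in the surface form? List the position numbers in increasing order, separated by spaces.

1 11 12 13 14 15 16 17 18

From /ḍ/ at 1 leftward: word edge.
From /ḍ/ at 15 leftward: 14 /u/ → [+RTR]; 13 /i/ → [+RTR]; 12 /u/ → [+RTR]; 11 /a/ → [+RTR]; 10 /j/ blocks.
From /ṭ/ at 18 leftward: 17 /u/ → [+RTR]; 16 /u/ → [+RTR]; 15 /ḍ/ is itself a trigger — this domain ends here.
Targets with no active source: positions 2 3 6 7 8 stay [-emphatic].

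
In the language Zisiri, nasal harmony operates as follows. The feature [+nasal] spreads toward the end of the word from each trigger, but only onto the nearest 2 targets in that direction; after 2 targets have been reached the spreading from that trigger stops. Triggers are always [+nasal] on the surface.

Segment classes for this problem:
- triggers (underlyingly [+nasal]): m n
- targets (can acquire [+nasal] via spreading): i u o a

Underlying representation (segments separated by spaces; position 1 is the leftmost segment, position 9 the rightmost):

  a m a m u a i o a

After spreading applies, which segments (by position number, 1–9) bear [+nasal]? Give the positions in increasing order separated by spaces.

2 3 4 5 6

From /m/ at 2 rightward: 3 /a/ → [+nasal]; 4 /m/ is itself a trigger — this domain ends here.
From /m/ at 4 rightward: 5 /u/ → [+nasal]; 6 /a/ → [+nasal]; bound reached.
Targets with no active source: positions 1 7 8 9 stay [-nasal].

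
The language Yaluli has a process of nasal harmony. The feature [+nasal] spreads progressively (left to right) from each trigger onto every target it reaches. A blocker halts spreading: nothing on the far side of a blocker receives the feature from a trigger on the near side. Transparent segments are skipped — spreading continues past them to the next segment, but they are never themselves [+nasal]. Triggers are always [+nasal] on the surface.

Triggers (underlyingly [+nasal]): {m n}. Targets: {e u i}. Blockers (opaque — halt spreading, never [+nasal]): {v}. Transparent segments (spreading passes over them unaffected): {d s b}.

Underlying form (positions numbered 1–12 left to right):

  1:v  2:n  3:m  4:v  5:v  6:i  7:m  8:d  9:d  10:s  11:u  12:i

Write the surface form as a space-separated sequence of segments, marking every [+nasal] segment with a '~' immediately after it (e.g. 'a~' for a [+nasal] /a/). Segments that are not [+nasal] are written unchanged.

v n~ m~ v v i m~ d d s u~ i~

From /n/ at 2 rightward: 3 /m/ is itself a trigger — this domain ends here.
From /m/ at 3 rightward: 4 /v/ blocks.
From /m/ at 7 rightward: 8 /d/ transparent; 9 /d/ transparent; 10 /s/ transparent; 11 /u/ → [+nasal]; 12 /i/ → [+nasal]; word edge.
Target with no active source: position 6 stays [-nasal].
[+nasal] positions on the surface: 2 3 7 11 12.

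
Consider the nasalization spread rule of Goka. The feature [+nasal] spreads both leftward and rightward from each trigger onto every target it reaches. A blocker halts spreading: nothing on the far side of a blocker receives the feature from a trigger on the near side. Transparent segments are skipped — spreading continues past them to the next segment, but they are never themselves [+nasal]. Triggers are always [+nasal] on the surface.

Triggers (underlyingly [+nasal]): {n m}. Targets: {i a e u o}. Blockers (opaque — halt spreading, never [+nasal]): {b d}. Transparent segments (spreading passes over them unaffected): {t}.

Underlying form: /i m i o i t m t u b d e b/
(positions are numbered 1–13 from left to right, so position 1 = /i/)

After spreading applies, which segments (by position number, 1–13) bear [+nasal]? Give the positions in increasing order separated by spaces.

From /m/ at 2 rightward: 3 /i/ → [+nasal]; 4 /o/ → [+nasal]; 5 /i/ → [+nasal]; 6 /t/ transparent; 7 /m/ is itself a trigger — this domain ends here.
From /m/ at 2 leftward: 1 /i/ → [+nasal]; word edge.
From /m/ at 7 rightward: 8 /t/ transparent; 9 /u/ → [+nasal]; 10 /b/ blocks.
From /m/ at 7 leftward: 6 /t/ transparent; 5 /i/ → [+nasal]; 4 /o/ → [+nasal]; 3 /i/ → [+nasal]; 2 /m/ is itself a trigger — this domain ends here.
Target with no active source: position 12 stays [-nasal].

1 2 3 4 5 7 9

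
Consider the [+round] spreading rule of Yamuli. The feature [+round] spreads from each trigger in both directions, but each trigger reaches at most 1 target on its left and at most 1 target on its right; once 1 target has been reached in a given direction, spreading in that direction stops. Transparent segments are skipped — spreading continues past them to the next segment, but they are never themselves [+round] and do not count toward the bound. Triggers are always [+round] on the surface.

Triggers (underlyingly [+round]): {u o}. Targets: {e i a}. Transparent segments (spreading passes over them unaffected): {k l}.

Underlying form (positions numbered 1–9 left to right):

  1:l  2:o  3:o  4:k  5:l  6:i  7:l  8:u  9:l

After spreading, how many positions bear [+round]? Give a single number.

From /o/ at 2 rightward: 3 /o/ is itself a trigger — this domain ends here.
From /o/ at 2 leftward: 1 /l/ transparent; word edge.
From /o/ at 3 rightward: 4 /k/ transparent; 5 /l/ transparent; 6 /i/ → [+round]; bound reached.
From /o/ at 3 leftward: 2 /o/ is itself a trigger — this domain ends here.
From /u/ at 8 rightward: 9 /l/ transparent; word edge.
From /u/ at 8 leftward: 7 /l/ transparent; 6 /i/ → [+round]; bound reached.
[+round] positions on the surface: 2 3 6 8.

4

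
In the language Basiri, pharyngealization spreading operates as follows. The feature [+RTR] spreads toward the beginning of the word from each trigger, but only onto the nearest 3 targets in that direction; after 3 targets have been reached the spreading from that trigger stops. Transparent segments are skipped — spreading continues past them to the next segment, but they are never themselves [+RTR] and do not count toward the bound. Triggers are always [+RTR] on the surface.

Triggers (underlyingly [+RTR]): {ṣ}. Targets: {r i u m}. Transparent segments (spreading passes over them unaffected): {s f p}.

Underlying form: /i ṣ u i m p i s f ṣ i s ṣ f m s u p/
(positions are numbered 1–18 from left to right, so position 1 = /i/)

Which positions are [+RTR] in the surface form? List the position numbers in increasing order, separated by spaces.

1 2 4 5 7 10 11 13

From /ṣ/ at 2 leftward: 1 /i/ → [+RTR]; word edge.
From /ṣ/ at 10 leftward: 9 /f/ transparent; 8 /s/ transparent; 7 /i/ → [+RTR]; 6 /p/ transparent; 5 /m/ → [+RTR]; 4 /i/ → [+RTR]; bound reached.
From /ṣ/ at 13 leftward: 12 /s/ transparent; 11 /i/ → [+RTR]; 10 /ṣ/ is itself a trigger — this domain ends here.
Targets with no active source: positions 3 15 17 stay [-emphatic].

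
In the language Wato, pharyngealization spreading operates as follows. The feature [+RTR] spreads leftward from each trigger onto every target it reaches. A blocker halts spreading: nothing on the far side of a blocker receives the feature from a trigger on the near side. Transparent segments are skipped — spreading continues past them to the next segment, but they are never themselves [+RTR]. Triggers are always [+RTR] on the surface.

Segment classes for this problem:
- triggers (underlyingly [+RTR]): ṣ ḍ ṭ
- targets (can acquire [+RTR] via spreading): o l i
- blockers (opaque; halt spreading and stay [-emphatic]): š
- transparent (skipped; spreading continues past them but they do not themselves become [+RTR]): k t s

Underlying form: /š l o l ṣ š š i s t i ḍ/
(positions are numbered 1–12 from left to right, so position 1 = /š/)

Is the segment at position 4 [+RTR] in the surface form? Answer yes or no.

From /ṣ/ at 5 leftward: 4 /l/ → [+RTR]; 3 /o/ → [+RTR]; 2 /l/ → [+RTR]; 1 /š/ blocks.
From /ḍ/ at 12 leftward: 11 /i/ → [+RTR]; 10 /t/ transparent; 9 /s/ transparent; 8 /i/ → [+RTR]; 7 /š/ blocks.
[+RTR] positions on the surface: 2 3 4 5 8 11 12.

yes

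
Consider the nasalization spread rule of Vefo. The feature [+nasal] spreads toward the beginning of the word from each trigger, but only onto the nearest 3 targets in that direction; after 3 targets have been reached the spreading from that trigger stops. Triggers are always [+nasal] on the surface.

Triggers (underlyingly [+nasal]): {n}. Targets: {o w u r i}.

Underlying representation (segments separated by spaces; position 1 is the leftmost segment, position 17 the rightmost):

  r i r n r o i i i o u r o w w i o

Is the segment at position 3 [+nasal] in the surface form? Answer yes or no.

From /n/ at 4 leftward: 3 /r/ → [+nasal]; 2 /i/ → [+nasal]; 1 /r/ → [+nasal]; bound reached.
Targets with no active source: positions 5 6 7 8 9 10 11 12 13 14 15 16 17 stay [-nasal].
[+nasal] positions on the surface: 1 2 3 4.

yes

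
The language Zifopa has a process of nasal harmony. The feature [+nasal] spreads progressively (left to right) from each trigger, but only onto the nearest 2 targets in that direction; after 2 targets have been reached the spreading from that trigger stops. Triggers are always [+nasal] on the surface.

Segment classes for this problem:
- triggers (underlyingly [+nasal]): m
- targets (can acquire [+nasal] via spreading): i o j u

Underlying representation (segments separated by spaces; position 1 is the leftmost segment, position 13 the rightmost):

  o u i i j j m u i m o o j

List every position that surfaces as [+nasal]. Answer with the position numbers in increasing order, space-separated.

7 8 9 10 11 12

From /m/ at 7 rightward: 8 /u/ → [+nasal]; 9 /i/ → [+nasal]; bound reached.
From /m/ at 10 rightward: 11 /o/ → [+nasal]; 12 /o/ → [+nasal]; bound reached.
Targets with no active source: positions 1 2 3 4 5 6 13 stay [-nasal].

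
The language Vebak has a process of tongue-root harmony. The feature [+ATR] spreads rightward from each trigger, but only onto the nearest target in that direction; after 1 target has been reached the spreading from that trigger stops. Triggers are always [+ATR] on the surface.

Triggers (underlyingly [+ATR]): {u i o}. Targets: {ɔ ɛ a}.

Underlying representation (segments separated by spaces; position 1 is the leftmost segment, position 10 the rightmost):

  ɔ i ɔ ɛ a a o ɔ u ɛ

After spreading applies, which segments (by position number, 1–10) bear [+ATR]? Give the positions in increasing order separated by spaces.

2 3 7 8 9 10

From /i/ at 2 rightward: 3 /ɔ/ → [+ATR]; bound reached.
From /o/ at 7 rightward: 8 /ɔ/ → [+ATR]; bound reached.
From /u/ at 9 rightward: 10 /ɛ/ → [+ATR]; bound reached.
Targets with no active source: positions 1 4 5 6 stay [-ATR].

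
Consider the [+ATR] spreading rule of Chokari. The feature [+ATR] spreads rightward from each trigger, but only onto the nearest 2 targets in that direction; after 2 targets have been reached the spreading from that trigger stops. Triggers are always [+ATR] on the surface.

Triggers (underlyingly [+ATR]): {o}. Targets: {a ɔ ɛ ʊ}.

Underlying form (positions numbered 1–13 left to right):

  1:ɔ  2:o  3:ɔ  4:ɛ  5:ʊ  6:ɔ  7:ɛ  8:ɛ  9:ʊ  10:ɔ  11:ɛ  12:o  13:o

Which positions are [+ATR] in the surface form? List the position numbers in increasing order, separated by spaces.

2 3 4 12 13

From /o/ at 2 rightward: 3 /ɔ/ → [+ATR]; 4 /ɛ/ → [+ATR]; bound reached.
From /o/ at 12 rightward: 13 /o/ is itself a trigger — this domain ends here.
From /o/ at 13 rightward: word edge.
Targets with no active source: positions 1 5 6 7 8 9 10 11 stay [-ATR].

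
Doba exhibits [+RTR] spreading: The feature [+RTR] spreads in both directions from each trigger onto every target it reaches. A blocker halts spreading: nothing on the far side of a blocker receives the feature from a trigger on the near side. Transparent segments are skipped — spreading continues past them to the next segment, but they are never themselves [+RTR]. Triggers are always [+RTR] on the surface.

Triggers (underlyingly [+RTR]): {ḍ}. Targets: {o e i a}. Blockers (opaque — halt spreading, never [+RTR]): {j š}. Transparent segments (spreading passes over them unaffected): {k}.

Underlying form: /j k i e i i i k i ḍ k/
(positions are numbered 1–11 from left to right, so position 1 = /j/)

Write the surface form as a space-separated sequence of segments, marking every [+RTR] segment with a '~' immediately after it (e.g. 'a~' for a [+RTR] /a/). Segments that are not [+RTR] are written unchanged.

From /ḍ/ at 10 rightward: 11 /k/ transparent; word edge.
From /ḍ/ at 10 leftward: 9 /i/ → [+RTR]; 8 /k/ transparent; 7 /i/ → [+RTR]; 6 /i/ → [+RTR]; 5 /i/ → [+RTR]; 4 /e/ → [+RTR]; 3 /i/ → [+RTR]; 2 /k/ transparent; 1 /j/ blocks.
[+RTR] positions on the surface: 3 4 5 6 7 9 10.

j k i~ e~ i~ i~ i~ k i~ ḍ~ k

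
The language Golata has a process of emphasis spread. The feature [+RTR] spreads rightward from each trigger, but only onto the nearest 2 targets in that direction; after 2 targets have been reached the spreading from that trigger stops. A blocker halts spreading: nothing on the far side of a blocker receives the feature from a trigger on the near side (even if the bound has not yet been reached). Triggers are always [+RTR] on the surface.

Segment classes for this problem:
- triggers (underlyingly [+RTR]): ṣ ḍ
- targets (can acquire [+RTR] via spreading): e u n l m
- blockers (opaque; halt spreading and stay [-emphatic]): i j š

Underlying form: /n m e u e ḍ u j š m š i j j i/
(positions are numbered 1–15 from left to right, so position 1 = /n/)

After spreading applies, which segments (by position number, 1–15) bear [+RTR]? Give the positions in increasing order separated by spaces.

From /ḍ/ at 6 rightward: 7 /u/ → [+RTR]; 8 /j/ blocks.
Targets with no active source: positions 1 2 3 4 5 10 stay [-emphatic].

6 7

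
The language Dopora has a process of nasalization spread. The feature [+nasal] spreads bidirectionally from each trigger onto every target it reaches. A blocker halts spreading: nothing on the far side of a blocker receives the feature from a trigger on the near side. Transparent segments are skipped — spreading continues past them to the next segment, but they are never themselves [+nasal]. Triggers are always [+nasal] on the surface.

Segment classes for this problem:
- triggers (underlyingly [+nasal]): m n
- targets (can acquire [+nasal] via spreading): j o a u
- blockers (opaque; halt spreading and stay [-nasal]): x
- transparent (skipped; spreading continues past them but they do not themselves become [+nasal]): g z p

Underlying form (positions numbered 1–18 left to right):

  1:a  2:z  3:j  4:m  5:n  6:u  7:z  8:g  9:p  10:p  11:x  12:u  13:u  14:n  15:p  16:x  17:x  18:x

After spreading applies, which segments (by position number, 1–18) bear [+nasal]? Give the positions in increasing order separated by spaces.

From /m/ at 4 rightward: 5 /n/ is itself a trigger — this domain ends here.
From /m/ at 4 leftward: 3 /j/ → [+nasal]; 2 /z/ transparent; 1 /a/ → [+nasal]; word edge.
From /n/ at 5 rightward: 6 /u/ → [+nasal]; 7 /z/ transparent; 8 /g/ transparent; 9 /p/ transparent; 10 /p/ transparent; 11 /x/ blocks.
From /n/ at 5 leftward: 4 /m/ is itself a trigger — this domain ends here.
From /n/ at 14 rightward: 15 /p/ transparent; 16 /x/ blocks.
From /n/ at 14 leftward: 13 /u/ → [+nasal]; 12 /u/ → [+nasal]; 11 /x/ blocks.

1 3 4 5 6 12 13 14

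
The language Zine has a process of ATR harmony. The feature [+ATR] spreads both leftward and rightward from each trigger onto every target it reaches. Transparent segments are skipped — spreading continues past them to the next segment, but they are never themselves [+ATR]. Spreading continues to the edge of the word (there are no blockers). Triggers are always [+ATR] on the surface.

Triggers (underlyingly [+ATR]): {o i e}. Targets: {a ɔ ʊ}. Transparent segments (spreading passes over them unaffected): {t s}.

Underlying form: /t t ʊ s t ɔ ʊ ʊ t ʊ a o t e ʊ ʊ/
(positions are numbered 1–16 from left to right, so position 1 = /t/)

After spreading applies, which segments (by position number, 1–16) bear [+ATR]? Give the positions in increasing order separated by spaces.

From /o/ at 12 rightward: 13 /t/ transparent; 14 /e/ is itself a trigger — this domain ends here.
From /o/ at 12 leftward: 11 /a/ → [+ATR]; 10 /ʊ/ → [+ATR]; 9 /t/ transparent; 8 /ʊ/ → [+ATR]; 7 /ʊ/ → [+ATR]; 6 /ɔ/ → [+ATR]; 5 /t/ transparent; 4 /s/ transparent; 3 /ʊ/ → [+ATR]; 2 /t/ transparent; 1 /t/ transparent; word edge.
From /e/ at 14 rightward: 15 /ʊ/ → [+ATR]; 16 /ʊ/ → [+ATR]; word edge.
From /e/ at 14 leftward: 13 /t/ transparent; 12 /o/ is itself a trigger — this domain ends here.

3 6 7 8 10 11 12 14 15 16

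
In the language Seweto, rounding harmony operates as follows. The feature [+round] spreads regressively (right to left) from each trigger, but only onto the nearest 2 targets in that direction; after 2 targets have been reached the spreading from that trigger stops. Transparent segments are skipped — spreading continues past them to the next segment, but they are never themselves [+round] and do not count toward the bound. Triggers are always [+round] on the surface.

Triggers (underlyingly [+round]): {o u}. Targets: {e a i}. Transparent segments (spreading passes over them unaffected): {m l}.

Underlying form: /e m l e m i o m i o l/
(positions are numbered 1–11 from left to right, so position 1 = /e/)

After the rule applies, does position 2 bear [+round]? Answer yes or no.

From /o/ at 7 leftward: 6 /i/ → [+round]; 5 /m/ transparent; 4 /e/ → [+round]; bound reached.
From /o/ at 10 leftward: 9 /i/ → [+round]; 8 /m/ transparent; 7 /o/ is itself a trigger — this domain ends here.
Target with no active source: position 1 stays [-round].
[+round] positions on the surface: 4 6 7 9 10.

no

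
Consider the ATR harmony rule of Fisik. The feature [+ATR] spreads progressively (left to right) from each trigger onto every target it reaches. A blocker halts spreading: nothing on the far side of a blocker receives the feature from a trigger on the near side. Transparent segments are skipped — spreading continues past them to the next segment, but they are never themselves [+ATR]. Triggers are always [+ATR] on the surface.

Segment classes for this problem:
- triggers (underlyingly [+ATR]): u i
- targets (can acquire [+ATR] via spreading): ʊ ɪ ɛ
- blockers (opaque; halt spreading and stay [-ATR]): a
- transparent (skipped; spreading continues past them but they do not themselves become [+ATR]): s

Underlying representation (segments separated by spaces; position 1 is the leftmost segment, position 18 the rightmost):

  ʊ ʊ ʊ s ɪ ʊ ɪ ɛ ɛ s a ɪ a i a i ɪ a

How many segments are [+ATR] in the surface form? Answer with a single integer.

3

From /i/ at 14 rightward: 15 /a/ blocks.
From /i/ at 16 rightward: 17 /ɪ/ → [+ATR]; 18 /a/ blocks.
Targets with no active source: positions 1 2 3 5 6 7 8 9 12 stay [-ATR].
[+ATR] positions on the surface: 14 16 17.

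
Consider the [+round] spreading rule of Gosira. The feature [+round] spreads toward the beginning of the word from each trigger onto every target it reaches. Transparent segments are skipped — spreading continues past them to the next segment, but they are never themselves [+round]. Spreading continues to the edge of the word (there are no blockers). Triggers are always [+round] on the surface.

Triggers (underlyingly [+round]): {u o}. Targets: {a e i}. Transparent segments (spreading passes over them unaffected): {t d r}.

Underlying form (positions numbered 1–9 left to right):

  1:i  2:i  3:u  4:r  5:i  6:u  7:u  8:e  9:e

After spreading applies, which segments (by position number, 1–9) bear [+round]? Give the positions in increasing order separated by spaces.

From /u/ at 3 leftward: 2 /i/ → [+round]; 1 /i/ → [+round]; word edge.
From /u/ at 6 leftward: 5 /i/ → [+round]; 4 /r/ transparent; 3 /u/ is itself a trigger — this domain ends here.
From /u/ at 7 leftward: 6 /u/ is itself a trigger — this domain ends here.
Targets with no active source: positions 8 9 stay [-round].

1 2 3 5 6 7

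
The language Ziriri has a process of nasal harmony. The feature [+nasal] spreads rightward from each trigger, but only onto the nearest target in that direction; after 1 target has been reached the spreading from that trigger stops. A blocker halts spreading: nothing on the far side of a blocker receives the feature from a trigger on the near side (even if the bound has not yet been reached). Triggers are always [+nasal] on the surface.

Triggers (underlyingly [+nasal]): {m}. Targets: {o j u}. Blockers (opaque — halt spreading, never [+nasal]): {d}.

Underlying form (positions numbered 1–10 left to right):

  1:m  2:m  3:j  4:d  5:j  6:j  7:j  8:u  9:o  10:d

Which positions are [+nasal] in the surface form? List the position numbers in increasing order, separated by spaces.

From /m/ at 1 rightward: 2 /m/ is itself a trigger — this domain ends here.
From /m/ at 2 rightward: 3 /j/ → [+nasal]; bound reached.
Targets with no active source: positions 5 6 7 8 9 stay [-nasal].

1 2 3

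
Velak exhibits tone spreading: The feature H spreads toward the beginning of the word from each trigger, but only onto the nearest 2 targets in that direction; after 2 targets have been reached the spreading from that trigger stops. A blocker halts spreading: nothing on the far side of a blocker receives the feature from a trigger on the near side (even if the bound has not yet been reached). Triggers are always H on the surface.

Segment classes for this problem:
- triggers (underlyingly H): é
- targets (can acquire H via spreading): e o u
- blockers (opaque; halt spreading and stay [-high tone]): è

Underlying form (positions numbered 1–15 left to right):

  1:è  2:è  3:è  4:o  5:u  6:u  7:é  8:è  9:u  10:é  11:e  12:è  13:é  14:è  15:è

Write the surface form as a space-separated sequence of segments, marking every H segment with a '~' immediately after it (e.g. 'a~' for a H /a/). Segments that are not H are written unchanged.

From /é/ at 7 leftward: 6 /u/ → H; 5 /u/ → H; bound reached.
From /é/ at 10 leftward: 9 /u/ → H; 8 /è/ blocks.
From /é/ at 13 leftward: 12 /è/ blocks.
Targets with no active source: positions 4 11 stay [-high tone].
H positions on the surface: 5 6 7 9 10 13.

è è è o u~ u~ é~ è u~ é~ e è é~ è è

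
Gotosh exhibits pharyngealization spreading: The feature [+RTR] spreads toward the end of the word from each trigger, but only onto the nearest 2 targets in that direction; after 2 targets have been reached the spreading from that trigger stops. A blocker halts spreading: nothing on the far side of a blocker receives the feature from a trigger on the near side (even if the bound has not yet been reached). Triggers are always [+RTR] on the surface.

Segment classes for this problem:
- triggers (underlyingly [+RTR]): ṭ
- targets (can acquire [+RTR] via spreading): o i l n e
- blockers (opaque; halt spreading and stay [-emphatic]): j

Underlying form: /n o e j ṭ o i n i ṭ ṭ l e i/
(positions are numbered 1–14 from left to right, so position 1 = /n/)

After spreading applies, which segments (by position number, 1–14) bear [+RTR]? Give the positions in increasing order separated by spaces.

From /ṭ/ at 5 rightward: 6 /o/ → [+RTR]; 7 /i/ → [+RTR]; bound reached.
From /ṭ/ at 10 rightward: 11 /ṭ/ is itself a trigger — this domain ends here.
From /ṭ/ at 11 rightward: 12 /l/ → [+RTR]; 13 /e/ → [+RTR]; bound reached.
Targets with no active source: positions 1 2 3 8 9 14 stay [-emphatic].

5 6 7 10 11 12 13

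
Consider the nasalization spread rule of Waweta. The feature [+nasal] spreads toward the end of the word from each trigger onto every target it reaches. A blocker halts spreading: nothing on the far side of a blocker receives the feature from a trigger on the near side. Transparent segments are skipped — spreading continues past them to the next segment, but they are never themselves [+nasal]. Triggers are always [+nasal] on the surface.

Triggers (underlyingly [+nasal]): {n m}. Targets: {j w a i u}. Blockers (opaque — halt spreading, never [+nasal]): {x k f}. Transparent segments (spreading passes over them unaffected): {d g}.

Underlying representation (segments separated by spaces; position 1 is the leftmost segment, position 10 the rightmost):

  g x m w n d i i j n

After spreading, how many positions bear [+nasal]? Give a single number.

From /m/ at 3 rightward: 4 /w/ → [+nasal]; 5 /n/ is itself a trigger — this domain ends here.
From /n/ at 5 rightward: 6 /d/ transparent; 7 /i/ → [+nasal]; 8 /i/ → [+nasal]; 9 /j/ → [+nasal]; 10 /n/ is itself a trigger — this domain ends here.
From /n/ at 10 rightward: word edge.
[+nasal] positions on the surface: 3 4 5 7 8 9 10.

7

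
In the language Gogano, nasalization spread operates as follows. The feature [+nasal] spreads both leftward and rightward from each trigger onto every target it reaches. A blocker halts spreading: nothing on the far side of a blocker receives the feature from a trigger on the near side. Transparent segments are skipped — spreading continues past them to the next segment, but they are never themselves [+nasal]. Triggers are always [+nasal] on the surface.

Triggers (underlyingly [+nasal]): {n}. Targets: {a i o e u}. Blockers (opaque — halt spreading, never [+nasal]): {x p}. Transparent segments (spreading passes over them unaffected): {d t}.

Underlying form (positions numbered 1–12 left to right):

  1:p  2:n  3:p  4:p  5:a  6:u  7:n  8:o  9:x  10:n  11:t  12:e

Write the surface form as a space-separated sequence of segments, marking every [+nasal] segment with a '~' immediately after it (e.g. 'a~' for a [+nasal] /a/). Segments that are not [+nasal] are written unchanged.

p n~ p p a~ u~ n~ o~ x n~ t e~

From /n/ at 2 rightward: 3 /p/ blocks.
From /n/ at 2 leftward: 1 /p/ blocks.
From /n/ at 7 rightward: 8 /o/ → [+nasal]; 9 /x/ blocks.
From /n/ at 7 leftward: 6 /u/ → [+nasal]; 5 /a/ → [+nasal]; 4 /p/ blocks.
From /n/ at 10 rightward: 11 /t/ transparent; 12 /e/ → [+nasal]; word edge.
From /n/ at 10 leftward: 9 /x/ blocks.
[+nasal] positions on the surface: 2 5 6 7 8 10 12.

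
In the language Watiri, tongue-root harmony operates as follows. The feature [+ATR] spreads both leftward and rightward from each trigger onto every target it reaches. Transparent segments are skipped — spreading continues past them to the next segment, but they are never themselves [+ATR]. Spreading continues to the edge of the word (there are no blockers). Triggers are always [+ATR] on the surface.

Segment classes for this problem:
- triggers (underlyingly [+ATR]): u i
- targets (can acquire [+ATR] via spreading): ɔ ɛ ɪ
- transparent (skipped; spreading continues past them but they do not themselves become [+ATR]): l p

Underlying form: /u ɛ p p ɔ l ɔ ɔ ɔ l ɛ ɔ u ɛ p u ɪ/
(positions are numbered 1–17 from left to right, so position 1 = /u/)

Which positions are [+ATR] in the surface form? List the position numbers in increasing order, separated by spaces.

From /u/ at 1 rightward: 2 /ɛ/ → [+ATR]; 3 /p/ transparent; 4 /p/ transparent; 5 /ɔ/ → [+ATR]; 6 /l/ transparent; 7 /ɔ/ → [+ATR]; 8 /ɔ/ → [+ATR]; 9 /ɔ/ → [+ATR]; 10 /l/ transparent; 11 /ɛ/ → [+ATR]; 12 /ɔ/ → [+ATR]; 13 /u/ is itself a trigger — this domain ends here.
From /u/ at 1 leftward: word edge.
From /u/ at 13 rightward: 14 /ɛ/ → [+ATR]; 15 /p/ transparent; 16 /u/ is itself a trigger — this domain ends here.
From /u/ at 13 leftward: 12 /ɔ/ → [+ATR]; 11 /ɛ/ → [+ATR]; 10 /l/ transparent; 9 /ɔ/ → [+ATR]; 8 /ɔ/ → [+ATR]; 7 /ɔ/ → [+ATR]; 6 /l/ transparent; 5 /ɔ/ → [+ATR]; 4 /p/ transparent; 3 /p/ transparent; 2 /ɛ/ → [+ATR]; 1 /u/ is itself a trigger — this domain ends here.
From /u/ at 16 rightward: 17 /ɪ/ → [+ATR]; word edge.
From /u/ at 16 leftward: 15 /p/ transparent; 14 /ɛ/ → [+ATR]; 13 /u/ is itself a trigger — this domain ends here.

1 2 5 7 8 9 11 12 13 14 16 17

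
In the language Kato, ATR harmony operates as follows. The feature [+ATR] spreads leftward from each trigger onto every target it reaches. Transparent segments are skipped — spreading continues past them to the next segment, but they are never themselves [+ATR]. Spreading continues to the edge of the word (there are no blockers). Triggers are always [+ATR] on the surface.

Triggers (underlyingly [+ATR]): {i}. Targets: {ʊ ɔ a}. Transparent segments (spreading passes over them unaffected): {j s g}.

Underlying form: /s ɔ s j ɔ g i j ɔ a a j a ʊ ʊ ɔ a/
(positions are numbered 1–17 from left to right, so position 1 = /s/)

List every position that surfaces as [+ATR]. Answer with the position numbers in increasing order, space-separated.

2 5 7

From /i/ at 7 leftward: 6 /g/ transparent; 5 /ɔ/ → [+ATR]; 4 /j/ transparent; 3 /s/ transparent; 2 /ɔ/ → [+ATR]; 1 /s/ transparent; word edge.
Targets with no active source: positions 9 10 11 13 14 15 16 17 stay [-ATR].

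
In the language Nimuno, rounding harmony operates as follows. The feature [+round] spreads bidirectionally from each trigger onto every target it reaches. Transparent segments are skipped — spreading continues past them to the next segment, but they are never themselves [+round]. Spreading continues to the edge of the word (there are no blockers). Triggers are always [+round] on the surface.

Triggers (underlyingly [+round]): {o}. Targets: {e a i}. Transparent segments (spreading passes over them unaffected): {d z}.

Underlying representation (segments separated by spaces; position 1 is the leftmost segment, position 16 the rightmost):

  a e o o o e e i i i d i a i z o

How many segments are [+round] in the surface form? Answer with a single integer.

14

From /o/ at 3 rightward: 4 /o/ is itself a trigger — this domain ends here.
From /o/ at 3 leftward: 2 /e/ → [+round]; 1 /a/ → [+round]; word edge.
From /o/ at 4 rightward: 5 /o/ is itself a trigger — this domain ends here.
From /o/ at 4 leftward: 3 /o/ is itself a trigger — this domain ends here.
From /o/ at 5 rightward: 6 /e/ → [+round]; 7 /e/ → [+round]; 8 /i/ → [+round]; 9 /i/ → [+round]; 10 /i/ → [+round]; 11 /d/ transparent; 12 /i/ → [+round]; 13 /a/ → [+round]; 14 /i/ → [+round]; 15 /z/ transparent; 16 /o/ is itself a trigger — this domain ends here.
From /o/ at 5 leftward: 4 /o/ is itself a trigger — this domain ends here.
From /o/ at 16 rightward: word edge.
From /o/ at 16 leftward: 15 /z/ transparent; 14 /i/ → [+round]; 13 /a/ → [+round]; 12 /i/ → [+round]; 11 /d/ transparent; 10 /i/ → [+round]; 9 /i/ → [+round]; 8 /i/ → [+round]; 7 /e/ → [+round]; 6 /e/ → [+round]; 5 /o/ is itself a trigger — this domain ends here.
[+round] positions on the surface: 1 2 3 4 5 6 7 8 9 10 12 13 14 16.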